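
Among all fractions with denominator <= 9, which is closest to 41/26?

11/7

Expand x = 41/26 as a continued fraction with the Euclidean algorithm:
  41 = 1*26 + 15, so a_0 = 1.
  26 = 1*15 + 11, so a_1 = 1.
  15 = 1*11 + 4, so a_2 = 1.
  11 = 2*4 + 3, so a_3 = 2.
  4 = 1*3 + 1, so a_4 = 1.
  3 = 3*1 + 0, so a_5 = 3.
so x = [1; 1, 1, 2, 1, 3].
Convergents (p_i = a_i*p_{i-1} + p_{i-2}, q_i = a_i*q_{i-1} + q_{i-2} with p_{-2}=0, p_{-1}=1, q_{-2}=1, q_{-1}=0), until the denominator exceeds 9:
  i=0: a_0=1, p_0 = 1*1 + 0 = 1, q_0 = 1*0 + 1 = 1.
  i=1: a_1=1, p_1 = 1*1 + 1 = 2, q_1 = 1*1 + 0 = 1.
  i=2: a_2=1, p_2 = 1*2 + 1 = 3, q_2 = 1*1 + 1 = 2.
  i=3: a_3=2, p_3 = 2*3 + 2 = 8, q_3 = 2*2 + 1 = 5.
  i=4: a_4=1, p_4 = 1*8 + 3 = 11, q_4 = 1*5 + 2 = 7.
  i=5: a_5=3, p_5 = 3*11 + 8 = 41, q_5 = 3*7 + 5 = 26.
q_5 = 26 > 9, so the last convergent with denominator <= 9 is p_4/q_4 = 11/7.
The closest fraction with denominator <= 9 is either p_4/q_4 or the intermediate fraction (k*p_4 + p_3)/(k*q_4 + q_3) with the largest k >= 1 whose denominator stays <= 9; these approach x as k grows, and every other convergent or intermediate fraction in range is farther away.
Largest k: floor((9 - q_3)/q_4) = floor((9 - 5)/7) = 0.
Since k = 0, no intermediate fraction beyond p_4/q_4 has denominator <= 9, so the convergent 11/7 is the closest (its error is |41*7 - 11*26|/(26*7) = 1/182).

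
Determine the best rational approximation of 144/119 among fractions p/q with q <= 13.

Expand x = 144/119 as a continued fraction with the Euclidean algorithm:
  144 = 1*119 + 25, so a_0 = 1.
  119 = 4*25 + 19, so a_1 = 4.
  25 = 1*19 + 6, so a_2 = 1.
  19 = 3*6 + 1, so a_3 = 3.
  6 = 6*1 + 0, so a_4 = 6.
so x = [1; 4, 1, 3, 6].
Convergents (p_i = a_i*p_{i-1} + p_{i-2}, q_i = a_i*q_{i-1} + q_{i-2} with p_{-2}=0, p_{-1}=1, q_{-2}=1, q_{-1}=0), until the denominator exceeds 13:
  i=0: a_0=1, p_0 = 1*1 + 0 = 1, q_0 = 1*0 + 1 = 1.
  i=1: a_1=4, p_1 = 4*1 + 1 = 5, q_1 = 4*1 + 0 = 4.
  i=2: a_2=1, p_2 = 1*5 + 1 = 6, q_2 = 1*4 + 1 = 5.
  i=3: a_3=3, p_3 = 3*6 + 5 = 23, q_3 = 3*5 + 4 = 19.
q_3 = 19 > 13, so the last convergent with denominator <= 13 is p_2/q_2 = 6/5.
The closest fraction with denominator <= 13 is either p_2/q_2 or the intermediate fraction (k*p_2 + p_1)/(k*q_2 + q_1) with the largest k >= 1 whose denominator stays <= 13; these approach x as k grows, and every other convergent or intermediate fraction in range is farther away.
Largest k: floor((13 - q_1)/q_2) = floor((13 - 4)/5) = 1.
That gives (1*6 + 5)/(1*5 + 4) = 11/9.
Compare the errors: |x - 6/5| = |144*5 - 6*119|/(119*5) = 6/595, and |x - 11/9| = |144*9 - 11*119|/(119*9) = 13/1071.
Cross-multiplying, 6*1071 = 6426 < 7735 = 13*595, so 6/595 is smaller: the convergent 6/5 is closer to x than 11/9.

6/5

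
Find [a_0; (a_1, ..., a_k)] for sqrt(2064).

Write x_i = (sqrt(2064) + m_i)/d_i with (m_0, d_0) = (0, 1). a_0 = floor(sqrt(2064)) = 45, since 45^2 = 2025 <= 2064 < 2116 = 46^2.
Iterate m_{i+1} = d_i*a_i - m_i, d_{i+1} = (2064 - m_{i+1}^2)/d_i, a_{i+1} = floor((a_0 + m_{i+1})/d_{i+1}):
  m_1 = 1*45 - 0 = 45, d_1 = (2064 - 45^2)/1 = 39/1 = 39, a_1 = floor((45 + 45)/39) = 2.
  m_2 = 39*2 - 45 = 33, d_2 = (2064 - 33^2)/39 = 975/39 = 25, a_2 = floor((45 + 33)/25) = 3.
  m_3 = 25*3 - 33 = 42, d_3 = (2064 - 42^2)/25 = 300/25 = 12, a_3 = floor((45 + 42)/12) = 7.
  m_4 = 12*7 - 42 = 42, d_4 = (2064 - 42^2)/12 = 300/12 = 25, a_4 = floor((45 + 42)/25) = 3.
  m_5 = 25*3 - 42 = 33, d_5 = (2064 - 33^2)/25 = 975/25 = 39, a_5 = floor((45 + 33)/39) = 2.
  m_6 = 39*2 - 33 = 45, d_6 = (2064 - 45^2)/39 = 39/39 = 1, a_6 = floor((45 + 45)/1) = 90.
  m_7 = 1*90 - 45 = 45, d_7 = (2064 - 45^2)/1 = 39/1 = 39: (m_7, d_7) = (m_1, d_1) = (45, 39), so from here the quotients repeat a_1, ..., a_6; the period length is 6.
Hence the expansion of sqrt(2064) is a_0 = 45 followed by the repeating block 2, 3, 7, 3, 2, 90 (period 6).

[45; (2, 3, 7, 3, 2, 90)]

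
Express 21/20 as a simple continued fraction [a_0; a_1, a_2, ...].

Run the Euclidean algorithm on 21 and 20; the successive quotients are the partial quotients a_0, a_1, ... (each step inverts the fractional part left over by the previous one):
  21 = 1*20 + 1, so a_0 = 1.
  20 = 20*1 + 0, so a_1 = 20.
The remainder reaches 0 after 2 divisions, so the expansion has 2 partial quotients, read off in order.

[1; 20]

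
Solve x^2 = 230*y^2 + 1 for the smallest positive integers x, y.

(x, y) = (91, 6)

First expand sqrt(230) as a continued fraction. With x_i = (sqrt(230) + m_i)/d_i and (m_0, d_0) = (0, 1): a_0 = floor(sqrt(230)) = 15, since 15^2 = 225 <= 230 < 256 = 16^2.
Iterate m_{i+1} = d_i*a_i - m_i, d_{i+1} = (230 - m_{i+1}^2)/d_i, a_{i+1} = floor((a_0 + m_{i+1})/d_{i+1}):
  m_1 = 1*15 - 0 = 15, d_1 = (230 - 15^2)/1 = 5/1 = 5, a_1 = floor((15 + 15)/5) = 6.
  m_2 = 5*6 - 15 = 15, d_2 = (230 - 15^2)/5 = 5/5 = 1, a_2 = floor((15 + 15)/1) = 30.
  m_3 = 1*30 - 15 = 15, d_3 = (230 - 15^2)/1 = 5/1 = 5: (m_3, d_3) = (m_1, d_1) = (15, 5), so from here the quotients repeat a_1, a_2; the period length is 2.
So sqrt(230) = [15; (6, 30)] with period length k = 2.
k is even, so the fundamental solution of x^2 - 230y^2 = 1 is (p_{k-1}, q_{k-1}) = (p_1, q_1); compute convergents through index 1.
Convergents (p_i = a_i*p_{i-1} + p_{i-2}, q_i = a_i*q_{i-1} + q_{i-2} with p_{-2}=0, p_{-1}=1, q_{-2}=1, q_{-1}=0):
  i=0: a_0=15, p_0 = 15*1 + 0 = 15, q_0 = 15*0 + 1 = 1.
  i=1: a_1=6, p_1 = 6*15 + 1 = 91, q_1 = 6*1 + 0 = 6.
Check: 91^2 - 230*6^2 = 8281 - 8280 = 1, so (x, y) = (91, 6) solves the equation, and by the theorem it is the least positive solution.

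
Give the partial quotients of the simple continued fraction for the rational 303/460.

[0; 1, 1, 1, 13, 3, 1, 2]

Run the Euclidean algorithm on 303 and 460; the successive quotients are the partial quotients a_0, a_1, ... (each step inverts the fractional part left over by the previous one):
  303 = 0*460 + 303, so a_0 = 0.
  460 = 1*303 + 157, so a_1 = 1.
  303 = 1*157 + 146, so a_2 = 1.
  157 = 1*146 + 11, so a_3 = 1.
  146 = 13*11 + 3, so a_4 = 13.
  11 = 3*3 + 2, so a_5 = 3.
  3 = 1*2 + 1, so a_6 = 1.
  2 = 2*1 + 0, so a_7 = 2.
The remainder reaches 0 after 8 divisions, so the expansion has 8 partial quotients, read off in order.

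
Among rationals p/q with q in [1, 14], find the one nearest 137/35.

Expand x = 137/35 as a continued fraction with the Euclidean algorithm:
  137 = 3*35 + 32, so a_0 = 3.
  35 = 1*32 + 3, so a_1 = 1.
  32 = 10*3 + 2, so a_2 = 10.
  3 = 1*2 + 1, so a_3 = 1.
  2 = 2*1 + 0, so a_4 = 2.
so x = [3; 1, 10, 1, 2].
Convergents (p_i = a_i*p_{i-1} + p_{i-2}, q_i = a_i*q_{i-1} + q_{i-2} with p_{-2}=0, p_{-1}=1, q_{-2}=1, q_{-1}=0), until the denominator exceeds 14:
  i=0: a_0=3, p_0 = 3*1 + 0 = 3, q_0 = 3*0 + 1 = 1.
  i=1: a_1=1, p_1 = 1*3 + 1 = 4, q_1 = 1*1 + 0 = 1.
  i=2: a_2=10, p_2 = 10*4 + 3 = 43, q_2 = 10*1 + 1 = 11.
  i=3: a_3=1, p_3 = 1*43 + 4 = 47, q_3 = 1*11 + 1 = 12.
  i=4: a_4=2, p_4 = 2*47 + 43 = 137, q_4 = 2*12 + 11 = 35.
q_4 = 35 > 14, so the last convergent with denominator <= 14 is p_3/q_3 = 47/12.
The closest fraction with denominator <= 14 is either p_3/q_3 or the intermediate fraction (k*p_3 + p_2)/(k*q_3 + q_2) with the largest k >= 1 whose denominator stays <= 14; these approach x as k grows, and every other convergent or intermediate fraction in range is farther away.
Largest k: floor((14 - q_2)/q_3) = floor((14 - 11)/12) = 0.
Since k = 0, no intermediate fraction beyond p_3/q_3 has denominator <= 14, so the convergent 47/12 is the closest (its error is |137*12 - 47*35|/(35*12) = 1/420).

47/12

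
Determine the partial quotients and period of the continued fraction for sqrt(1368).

Write x_i = (sqrt(1368) + m_i)/d_i with (m_0, d_0) = (0, 1). a_0 = floor(sqrt(1368)) = 36, since 36^2 = 1296 <= 1368 < 1369 = 37^2.
Iterate m_{i+1} = d_i*a_i - m_i, d_{i+1} = (1368 - m_{i+1}^2)/d_i, a_{i+1} = floor((a_0 + m_{i+1})/d_{i+1}):
  m_1 = 1*36 - 0 = 36, d_1 = (1368 - 36^2)/1 = 72/1 = 72, a_1 = floor((36 + 36)/72) = 1.
  m_2 = 72*1 - 36 = 36, d_2 = (1368 - 36^2)/72 = 72/72 = 1, a_2 = floor((36 + 36)/1) = 72.
  m_3 = 1*72 - 36 = 36, d_3 = (1368 - 36^2)/1 = 72/1 = 72: (m_3, d_3) = (m_1, d_1) = (36, 72), so from here the quotients repeat a_1, a_2; the period length is 2.
Hence the expansion of sqrt(1368) is a_0 = 36 followed by the repeating block 1, 72 (period 2).

[36; (1, 72)]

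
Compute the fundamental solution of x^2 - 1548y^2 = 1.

(x, y) = (24248647, 616314)

First expand sqrt(1548) as a continued fraction. With x_i = (sqrt(1548) + m_i)/d_i and (m_0, d_0) = (0, 1): a_0 = floor(sqrt(1548)) = 39, since 39^2 = 1521 <= 1548 < 1600 = 40^2.
Iterate m_{i+1} = d_i*a_i - m_i, d_{i+1} = (1548 - m_{i+1}^2)/d_i, a_{i+1} = floor((a_0 + m_{i+1})/d_{i+1}):
  m_1 = 1*39 - 0 = 39, d_1 = (1548 - 39^2)/1 = 27/1 = 27, a_1 = floor((39 + 39)/27) = 2.
  m_2 = 27*2 - 39 = 15, d_2 = (1548 - 15^2)/27 = 1323/27 = 49, a_2 = floor((39 + 15)/49) = 1.
  m_3 = 49*1 - 15 = 34, d_3 = (1548 - 34^2)/49 = 392/49 = 8, a_3 = floor((39 + 34)/8) = 9.
  m_4 = 8*9 - 34 = 38, d_4 = (1548 - 38^2)/8 = 104/8 = 13, a_4 = floor((39 + 38)/13) = 5.
  m_5 = 13*5 - 38 = 27, d_5 = (1548 - 27^2)/13 = 819/13 = 63, a_5 = floor((39 + 27)/63) = 1.
  m_6 = 63*1 - 27 = 36, d_6 = (1548 - 36^2)/63 = 252/63 = 4, a_6 = floor((39 + 36)/4) = 18.
  m_7 = 4*18 - 36 = 36, d_7 = (1548 - 36^2)/4 = 252/4 = 63, a_7 = floor((39 + 36)/63) = 1.
  m_8 = 63*1 - 36 = 27, d_8 = (1548 - 27^2)/63 = 819/63 = 13, a_8 = floor((39 + 27)/13) = 5.
  m_9 = 13*5 - 27 = 38, d_9 = (1548 - 38^2)/13 = 104/13 = 8, a_9 = floor((39 + 38)/8) = 9.
  m_10 = 8*9 - 38 = 34, d_10 = (1548 - 34^2)/8 = 392/8 = 49, a_10 = floor((39 + 34)/49) = 1.
  m_11 = 49*1 - 34 = 15, d_11 = (1548 - 15^2)/49 = 1323/49 = 27, a_11 = floor((39 + 15)/27) = 2.
  m_12 = 27*2 - 15 = 39, d_12 = (1548 - 39^2)/27 = 27/27 = 1, a_12 = floor((39 + 39)/1) = 78.
  m_13 = 1*78 - 39 = 39, d_13 = (1548 - 39^2)/1 = 27/1 = 27: (m_13, d_13) = (m_1, d_1) = (39, 27), so from here the quotients repeat a_1, ..., a_12; the period length is 12.
So sqrt(1548) = [39; (2, 1, 9, 5, 1, 18, 1, 5, 9, 1, 2, 78)] with period length k = 12.
k is even, so the fundamental solution of x^2 - 1548y^2 = 1 is (p_{k-1}, q_{k-1}) = (p_11, q_11); compute convergents through index 11.
Convergents (p_i = a_i*p_{i-1} + p_{i-2}, q_i = a_i*q_{i-1} + q_{i-2} with p_{-2}=0, p_{-1}=1, q_{-2}=1, q_{-1}=0):
  i=0: a_0=39, p_0 = 39*1 + 0 = 39, q_0 = 39*0 + 1 = 1.
  i=1: a_1=2, p_1 = 2*39 + 1 = 79, q_1 = 2*1 + 0 = 2.
  i=2: a_2=1, p_2 = 1*79 + 39 = 118, q_2 = 1*2 + 1 = 3.
  i=3: a_3=9, p_3 = 9*118 + 79 = 1141, q_3 = 9*3 + 2 = 29.
  i=4: a_4=5, p_4 = 5*1141 + 118 = 5823, q_4 = 5*29 + 3 = 148.
  i=5: a_5=1, p_5 = 1*5823 + 1141 = 6964, q_5 = 1*148 + 29 = 177.
  i=6: a_6=18, p_6 = 18*6964 + 5823 = 131175, q_6 = 18*177 + 148 = 3334.
  i=7: a_7=1, p_7 = 1*131175 + 6964 = 138139, q_7 = 1*3334 + 177 = 3511.
  i=8: a_8=5, p_8 = 5*138139 + 131175 = 821870, q_8 = 5*3511 + 3334 = 20889.
  i=9: a_9=9, p_9 = 9*821870 + 138139 = 7534969, q_9 = 9*20889 + 3511 = 191512.
  i=10: a_10=1, p_10 = 1*7534969 + 821870 = 8356839, q_10 = 1*191512 + 20889 = 212401.
  i=11: a_11=2, p_11 = 2*8356839 + 7534969 = 24248647, q_11 = 2*212401 + 191512 = 616314.
Check: 24248647^2 - 1548*616314^2 = 587996881330609 - 587996881330608 = 1, so (x, y) = (24248647, 616314) solves the equation, and by the theorem it is the least positive solution.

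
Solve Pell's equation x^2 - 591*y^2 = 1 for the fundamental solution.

(x, y) = (165676, 6815)

First expand sqrt(591) as a continued fraction. With x_i = (sqrt(591) + m_i)/d_i and (m_0, d_0) = (0, 1): a_0 = floor(sqrt(591)) = 24, since 24^2 = 576 <= 591 < 625 = 25^2.
Iterate m_{i+1} = d_i*a_i - m_i, d_{i+1} = (591 - m_{i+1}^2)/d_i, a_{i+1} = floor((a_0 + m_{i+1})/d_{i+1}):
  m_1 = 1*24 - 0 = 24, d_1 = (591 - 24^2)/1 = 15/1 = 15, a_1 = floor((24 + 24)/15) = 3.
  m_2 = 15*3 - 24 = 21, d_2 = (591 - 21^2)/15 = 150/15 = 10, a_2 = floor((24 + 21)/10) = 4.
  m_3 = 10*4 - 21 = 19, d_3 = (591 - 19^2)/10 = 230/10 = 23, a_3 = floor((24 + 19)/23) = 1.
  m_4 = 23*1 - 19 = 4, d_4 = (591 - 4^2)/23 = 575/23 = 25, a_4 = floor((24 + 4)/25) = 1.
  m_5 = 25*1 - 4 = 21, d_5 = (591 - 21^2)/25 = 150/25 = 6, a_5 = floor((24 + 21)/6) = 7.
  m_6 = 6*7 - 21 = 21, d_6 = (591 - 21^2)/6 = 150/6 = 25, a_6 = floor((24 + 21)/25) = 1.
  m_7 = 25*1 - 21 = 4, d_7 = (591 - 4^2)/25 = 575/25 = 23, a_7 = floor((24 + 4)/23) = 1.
  m_8 = 23*1 - 4 = 19, d_8 = (591 - 19^2)/23 = 230/23 = 10, a_8 = floor((24 + 19)/10) = 4.
  m_9 = 10*4 - 19 = 21, d_9 = (591 - 21^2)/10 = 150/10 = 15, a_9 = floor((24 + 21)/15) = 3.
  m_10 = 15*3 - 21 = 24, d_10 = (591 - 24^2)/15 = 15/15 = 1, a_10 = floor((24 + 24)/1) = 48.
  m_11 = 1*48 - 24 = 24, d_11 = (591 - 24^2)/1 = 15/1 = 15: (m_11, d_11) = (m_1, d_1) = (24, 15), so from here the quotients repeat a_1, ..., a_10; the period length is 10.
So sqrt(591) = [24; (3, 4, 1, 1, 7, 1, 1, 4, 3, 48)] with period length k = 10.
k is even, so the fundamental solution of x^2 - 591y^2 = 1 is (p_{k-1}, q_{k-1}) = (p_9, q_9); compute convergents through index 9.
Convergents (p_i = a_i*p_{i-1} + p_{i-2}, q_i = a_i*q_{i-1} + q_{i-2} with p_{-2}=0, p_{-1}=1, q_{-2}=1, q_{-1}=0):
  i=0: a_0=24, p_0 = 24*1 + 0 = 24, q_0 = 24*0 + 1 = 1.
  i=1: a_1=3, p_1 = 3*24 + 1 = 73, q_1 = 3*1 + 0 = 3.
  i=2: a_2=4, p_2 = 4*73 + 24 = 316, q_2 = 4*3 + 1 = 13.
  i=3: a_3=1, p_3 = 1*316 + 73 = 389, q_3 = 1*13 + 3 = 16.
  i=4: a_4=1, p_4 = 1*389 + 316 = 705, q_4 = 1*16 + 13 = 29.
  i=5: a_5=7, p_5 = 7*705 + 389 = 5324, q_5 = 7*29 + 16 = 219.
  i=6: a_6=1, p_6 = 1*5324 + 705 = 6029, q_6 = 1*219 + 29 = 248.
  i=7: a_7=1, p_7 = 1*6029 + 5324 = 11353, q_7 = 1*248 + 219 = 467.
  i=8: a_8=4, p_8 = 4*11353 + 6029 = 51441, q_8 = 4*467 + 248 = 2116.
  i=9: a_9=3, p_9 = 3*51441 + 11353 = 165676, q_9 = 3*2116 + 467 = 6815.
Check: 165676^2 - 591*6815^2 = 27448536976 - 27448536975 = 1, so (x, y) = (165676, 6815) solves the equation, and by the theorem it is the least positive solution.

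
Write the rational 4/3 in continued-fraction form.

Run the Euclidean algorithm on 4 and 3; the successive quotients are the partial quotients a_0, a_1, ... (each step inverts the fractional part left over by the previous one):
  4 = 1*3 + 1, so a_0 = 1.
  3 = 3*1 + 0, so a_1 = 3.
The remainder reaches 0 after 2 divisions, so the expansion has 2 partial quotients, read off in order.

[1; 3]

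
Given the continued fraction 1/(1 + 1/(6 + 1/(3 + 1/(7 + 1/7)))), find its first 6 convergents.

Using the convergent recurrence p_i = a_i*p_{i-1} + p_{i-2}, q_i = a_i*q_{i-1} + q_{i-2} with p_{-2}=0, p_{-1}=1, q_{-2}=1, q_{-1}=0:
  i=0: a_0=0, p_0 = 0*1 + 0 = 0, q_0 = 0*0 + 1 = 1.
  i=1: a_1=1, p_1 = 1*0 + 1 = 1, q_1 = 1*1 + 0 = 1.
  i=2: a_2=6, p_2 = 6*1 + 0 = 6, q_2 = 6*1 + 1 = 7.
  i=3: a_3=3, p_3 = 3*6 + 1 = 19, q_3 = 3*7 + 1 = 22.
  i=4: a_4=7, p_4 = 7*19 + 6 = 139, q_4 = 7*22 + 7 = 161.
  i=5: a_5=7, p_5 = 7*139 + 19 = 992, q_5 = 7*161 + 22 = 1149.

0/1, 1/1, 6/7, 19/22, 139/161, 992/1149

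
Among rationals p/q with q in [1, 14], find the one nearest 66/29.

Expand x = 66/29 as a continued fraction with the Euclidean algorithm:
  66 = 2*29 + 8, so a_0 = 2.
  29 = 3*8 + 5, so a_1 = 3.
  8 = 1*5 + 3, so a_2 = 1.
  5 = 1*3 + 2, so a_3 = 1.
  3 = 1*2 + 1, so a_4 = 1.
  2 = 2*1 + 0, so a_5 = 2.
so x = [2; 3, 1, 1, 1, 2].
Convergents (p_i = a_i*p_{i-1} + p_{i-2}, q_i = a_i*q_{i-1} + q_{i-2} with p_{-2}=0, p_{-1}=1, q_{-2}=1, q_{-1}=0), until the denominator exceeds 14:
  i=0: a_0=2, p_0 = 2*1 + 0 = 2, q_0 = 2*0 + 1 = 1.
  i=1: a_1=3, p_1 = 3*2 + 1 = 7, q_1 = 3*1 + 0 = 3.
  i=2: a_2=1, p_2 = 1*7 + 2 = 9, q_2 = 1*3 + 1 = 4.
  i=3: a_3=1, p_3 = 1*9 + 7 = 16, q_3 = 1*4 + 3 = 7.
  i=4: a_4=1, p_4 = 1*16 + 9 = 25, q_4 = 1*7 + 4 = 11.
  i=5: a_5=2, p_5 = 2*25 + 16 = 66, q_5 = 2*11 + 7 = 29.
q_5 = 29 > 14, so the last convergent with denominator <= 14 is p_4/q_4 = 25/11.
The closest fraction with denominator <= 14 is either p_4/q_4 or the intermediate fraction (k*p_4 + p_3)/(k*q_4 + q_3) with the largest k >= 1 whose denominator stays <= 14; these approach x as k grows, and every other convergent or intermediate fraction in range is farther away.
Largest k: floor((14 - q_3)/q_4) = floor((14 - 7)/11) = 0.
Since k = 0, no intermediate fraction beyond p_4/q_4 has denominator <= 14, so the convergent 25/11 is the closest (its error is |66*11 - 25*29|/(29*11) = 1/319).

25/11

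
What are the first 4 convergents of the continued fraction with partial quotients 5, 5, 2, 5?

Using the convergent recurrence p_i = a_i*p_{i-1} + p_{i-2}, q_i = a_i*q_{i-1} + q_{i-2} with p_{-2}=0, p_{-1}=1, q_{-2}=1, q_{-1}=0:
  i=0: a_0=5, p_0 = 5*1 + 0 = 5, q_0 = 5*0 + 1 = 1.
  i=1: a_1=5, p_1 = 5*5 + 1 = 26, q_1 = 5*1 + 0 = 5.
  i=2: a_2=2, p_2 = 2*26 + 5 = 57, q_2 = 2*5 + 1 = 11.
  i=3: a_3=5, p_3 = 5*57 + 26 = 311, q_3 = 5*11 + 5 = 60.

5/1, 26/5, 57/11, 311/60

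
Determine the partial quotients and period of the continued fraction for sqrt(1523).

[39; (39, 78)]

Write x_i = (sqrt(1523) + m_i)/d_i with (m_0, d_0) = (0, 1). a_0 = floor(sqrt(1523)) = 39, since 39^2 = 1521 <= 1523 < 1600 = 40^2.
Iterate m_{i+1} = d_i*a_i - m_i, d_{i+1} = (1523 - m_{i+1}^2)/d_i, a_{i+1} = floor((a_0 + m_{i+1})/d_{i+1}):
  m_1 = 1*39 - 0 = 39, d_1 = (1523 - 39^2)/1 = 2/1 = 2, a_1 = floor((39 + 39)/2) = 39.
  m_2 = 2*39 - 39 = 39, d_2 = (1523 - 39^2)/2 = 2/2 = 1, a_2 = floor((39 + 39)/1) = 78.
  m_3 = 1*78 - 39 = 39, d_3 = (1523 - 39^2)/1 = 2/1 = 2: (m_3, d_3) = (m_1, d_1) = (39, 2), so from here the quotients repeat a_1, a_2; the period length is 2.
Hence the expansion of sqrt(1523) is a_0 = 39 followed by the repeating block 39, 78 (period 2).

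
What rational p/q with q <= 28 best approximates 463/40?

Expand x = 463/40 as a continued fraction with the Euclidean algorithm:
  463 = 11*40 + 23, so a_0 = 11.
  40 = 1*23 + 17, so a_1 = 1.
  23 = 1*17 + 6, so a_2 = 1.
  17 = 2*6 + 5, so a_3 = 2.
  6 = 1*5 + 1, so a_4 = 1.
  5 = 5*1 + 0, so a_5 = 5.
so x = [11; 1, 1, 2, 1, 5].
Convergents (p_i = a_i*p_{i-1} + p_{i-2}, q_i = a_i*q_{i-1} + q_{i-2} with p_{-2}=0, p_{-1}=1, q_{-2}=1, q_{-1}=0), until the denominator exceeds 28:
  i=0: a_0=11, p_0 = 11*1 + 0 = 11, q_0 = 11*0 + 1 = 1.
  i=1: a_1=1, p_1 = 1*11 + 1 = 12, q_1 = 1*1 + 0 = 1.
  i=2: a_2=1, p_2 = 1*12 + 11 = 23, q_2 = 1*1 + 1 = 2.
  i=3: a_3=2, p_3 = 2*23 + 12 = 58, q_3 = 2*2 + 1 = 5.
  i=4: a_4=1, p_4 = 1*58 + 23 = 81, q_4 = 1*5 + 2 = 7.
  i=5: a_5=5, p_5 = 5*81 + 58 = 463, q_5 = 5*7 + 5 = 40.
q_5 = 40 > 28, so the last convergent with denominator <= 28 is p_4/q_4 = 81/7.
The closest fraction with denominator <= 28 is either p_4/q_4 or the intermediate fraction (k*p_4 + p_3)/(k*q_4 + q_3) with the largest k >= 1 whose denominator stays <= 28; these approach x as k grows, and every other convergent or intermediate fraction in range is farther away.
Largest k: floor((28 - q_3)/q_4) = floor((28 - 5)/7) = 3.
That gives (3*81 + 58)/(3*7 + 5) = 301/26.
Compare the errors: |x - 81/7| = |463*7 - 81*40|/(40*7) = 1/280, and |x - 301/26| = |463*26 - 301*40|/(40*26) = 2/1040.
Cross-multiplying, 2*280 = 560 < 1040 = 1*1040, so 2/1040 is smaller: the intermediate fraction 301/26 is closer to x than 81/7.

301/26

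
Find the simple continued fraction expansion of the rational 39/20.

[1; 1, 19]

Run the Euclidean algorithm on 39 and 20; the successive quotients are the partial quotients a_0, a_1, ... (each step inverts the fractional part left over by the previous one):
  39 = 1*20 + 19, so a_0 = 1.
  20 = 1*19 + 1, so a_1 = 1.
  19 = 19*1 + 0, so a_2 = 19.
The remainder reaches 0 after 3 divisions, so the expansion has 3 partial quotients, read off in order.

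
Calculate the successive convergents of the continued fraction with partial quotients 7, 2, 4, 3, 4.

7/1, 15/2, 67/9, 216/29, 931/125

Using the convergent recurrence p_i = a_i*p_{i-1} + p_{i-2}, q_i = a_i*q_{i-1} + q_{i-2} with p_{-2}=0, p_{-1}=1, q_{-2}=1, q_{-1}=0:
  i=0: a_0=7, p_0 = 7*1 + 0 = 7, q_0 = 7*0 + 1 = 1.
  i=1: a_1=2, p_1 = 2*7 + 1 = 15, q_1 = 2*1 + 0 = 2.
  i=2: a_2=4, p_2 = 4*15 + 7 = 67, q_2 = 4*2 + 1 = 9.
  i=3: a_3=3, p_3 = 3*67 + 15 = 216, q_3 = 3*9 + 2 = 29.
  i=4: a_4=4, p_4 = 4*216 + 67 = 931, q_4 = 4*29 + 9 = 125.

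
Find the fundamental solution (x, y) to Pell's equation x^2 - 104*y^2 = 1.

First expand sqrt(104) as a continued fraction. With x_i = (sqrt(104) + m_i)/d_i and (m_0, d_0) = (0, 1): a_0 = floor(sqrt(104)) = 10, since 10^2 = 100 <= 104 < 121 = 11^2.
Iterate m_{i+1} = d_i*a_i - m_i, d_{i+1} = (104 - m_{i+1}^2)/d_i, a_{i+1} = floor((a_0 + m_{i+1})/d_{i+1}):
  m_1 = 1*10 - 0 = 10, d_1 = (104 - 10^2)/1 = 4/1 = 4, a_1 = floor((10 + 10)/4) = 5.
  m_2 = 4*5 - 10 = 10, d_2 = (104 - 10^2)/4 = 4/4 = 1, a_2 = floor((10 + 10)/1) = 20.
  m_3 = 1*20 - 10 = 10, d_3 = (104 - 10^2)/1 = 4/1 = 4: (m_3, d_3) = (m_1, d_1) = (10, 4), so from here the quotients repeat a_1, a_2; the period length is 2.
So sqrt(104) = [10; (5, 20)] with period length k = 2.
k is even, so the fundamental solution of x^2 - 104y^2 = 1 is (p_{k-1}, q_{k-1}) = (p_1, q_1); compute convergents through index 1.
Convergents (p_i = a_i*p_{i-1} + p_{i-2}, q_i = a_i*q_{i-1} + q_{i-2} with p_{-2}=0, p_{-1}=1, q_{-2}=1, q_{-1}=0):
  i=0: a_0=10, p_0 = 10*1 + 0 = 10, q_0 = 10*0 + 1 = 1.
  i=1: a_1=5, p_1 = 5*10 + 1 = 51, q_1 = 5*1 + 0 = 5.
Check: 51^2 - 104*5^2 = 2601 - 2600 = 1, so (x, y) = (51, 5) solves the equation, and by the theorem it is the least positive solution.

(x, y) = (51, 5)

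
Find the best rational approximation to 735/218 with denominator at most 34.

Expand x = 735/218 as a continued fraction with the Euclidean algorithm:
  735 = 3*218 + 81, so a_0 = 3.
  218 = 2*81 + 56, so a_1 = 2.
  81 = 1*56 + 25, so a_2 = 1.
  56 = 2*25 + 6, so a_3 = 2.
  25 = 4*6 + 1, so a_4 = 4.
  6 = 6*1 + 0, so a_5 = 6.
so x = [3; 2, 1, 2, 4, 6].
Convergents (p_i = a_i*p_{i-1} + p_{i-2}, q_i = a_i*q_{i-1} + q_{i-2} with p_{-2}=0, p_{-1}=1, q_{-2}=1, q_{-1}=0), until the denominator exceeds 34:
  i=0: a_0=3, p_0 = 3*1 + 0 = 3, q_0 = 3*0 + 1 = 1.
  i=1: a_1=2, p_1 = 2*3 + 1 = 7, q_1 = 2*1 + 0 = 2.
  i=2: a_2=1, p_2 = 1*7 + 3 = 10, q_2 = 1*2 + 1 = 3.
  i=3: a_3=2, p_3 = 2*10 + 7 = 27, q_3 = 2*3 + 2 = 8.
  i=4: a_4=4, p_4 = 4*27 + 10 = 118, q_4 = 4*8 + 3 = 35.
q_4 = 35 > 34, so the last convergent with denominator <= 34 is p_3/q_3 = 27/8.
The closest fraction with denominator <= 34 is either p_3/q_3 or the intermediate fraction (k*p_3 + p_2)/(k*q_3 + q_2) with the largest k >= 1 whose denominator stays <= 34; these approach x as k grows, and every other convergent or intermediate fraction in range is farther away.
Largest k: floor((34 - q_2)/q_3) = floor((34 - 3)/8) = 3.
That gives (3*27 + 10)/(3*8 + 3) = 91/27.
Compare the errors: |x - 27/8| = |735*8 - 27*218|/(218*8) = 6/1744, and |x - 91/27| = |735*27 - 91*218|/(218*27) = 7/5886.
Cross-multiplying, 7*1744 = 12208 < 35316 = 6*5886, so 7/5886 is smaller: the intermediate fraction 91/27 is closer to x than 27/8.

91/27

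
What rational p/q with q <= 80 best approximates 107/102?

Expand x = 107/102 as a continued fraction with the Euclidean algorithm:
  107 = 1*102 + 5, so a_0 = 1.
  102 = 20*5 + 2, so a_1 = 20.
  5 = 2*2 + 1, so a_2 = 2.
  2 = 2*1 + 0, so a_3 = 2.
so x = [1; 20, 2, 2].
Convergents (p_i = a_i*p_{i-1} + p_{i-2}, q_i = a_i*q_{i-1} + q_{i-2} with p_{-2}=0, p_{-1}=1, q_{-2}=1, q_{-1}=0), until the denominator exceeds 80:
  i=0: a_0=1, p_0 = 1*1 + 0 = 1, q_0 = 1*0 + 1 = 1.
  i=1: a_1=20, p_1 = 20*1 + 1 = 21, q_1 = 20*1 + 0 = 20.
  i=2: a_2=2, p_2 = 2*21 + 1 = 43, q_2 = 2*20 + 1 = 41.
  i=3: a_3=2, p_3 = 2*43 + 21 = 107, q_3 = 2*41 + 20 = 102.
q_3 = 102 > 80, so the last convergent with denominator <= 80 is p_2/q_2 = 43/41.
The closest fraction with denominator <= 80 is either p_2/q_2 or the intermediate fraction (k*p_2 + p_1)/(k*q_2 + q_1) with the largest k >= 1 whose denominator stays <= 80; these approach x as k grows, and every other convergent or intermediate fraction in range is farther away.
Largest k: floor((80 - q_1)/q_2) = floor((80 - 20)/41) = 1.
That gives (1*43 + 21)/(1*41 + 20) = 64/61.
Compare the errors: |x - 43/41| = |107*41 - 43*102|/(102*41) = 1/4182, and |x - 64/61| = |107*61 - 64*102|/(102*61) = 1/6222.
Cross-multiplying, 1*4182 = 4182 < 6222 = 1*6222, so 1/6222 is smaller: the intermediate fraction 64/61 is closer to x than 43/41.

64/61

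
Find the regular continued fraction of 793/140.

Run the Euclidean algorithm on 793 and 140; the successive quotients are the partial quotients a_0, a_1, ... (each step inverts the fractional part left over by the previous one):
  793 = 5*140 + 93, so a_0 = 5.
  140 = 1*93 + 47, so a_1 = 1.
  93 = 1*47 + 46, so a_2 = 1.
  47 = 1*46 + 1, so a_3 = 1.
  46 = 46*1 + 0, so a_4 = 46.
The remainder reaches 0 after 5 divisions, so the expansion has 5 partial quotients, read off in order.

[5; 1, 1, 1, 46]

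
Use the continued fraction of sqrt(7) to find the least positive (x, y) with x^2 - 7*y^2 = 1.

First expand sqrt(7) as a continued fraction. With x_i = (sqrt(7) + m_i)/d_i and (m_0, d_0) = (0, 1): a_0 = floor(sqrt(7)) = 2, since 2^2 = 4 <= 7 < 9 = 3^2.
Iterate m_{i+1} = d_i*a_i - m_i, d_{i+1} = (7 - m_{i+1}^2)/d_i, a_{i+1} = floor((a_0 + m_{i+1})/d_{i+1}):
  m_1 = 1*2 - 0 = 2, d_1 = (7 - 2^2)/1 = 3/1 = 3, a_1 = floor((2 + 2)/3) = 1.
  m_2 = 3*1 - 2 = 1, d_2 = (7 - 1^2)/3 = 6/3 = 2, a_2 = floor((2 + 1)/2) = 1.
  m_3 = 2*1 - 1 = 1, d_3 = (7 - 1^2)/2 = 6/2 = 3, a_3 = floor((2 + 1)/3) = 1.
  m_4 = 3*1 - 1 = 2, d_4 = (7 - 2^2)/3 = 3/3 = 1, a_4 = floor((2 + 2)/1) = 4.
  m_5 = 1*4 - 2 = 2, d_5 = (7 - 2^2)/1 = 3/1 = 3: (m_5, d_5) = (m_1, d_1) = (2, 3), so from here the quotients repeat a_1, ..., a_4; the period length is 4.
So sqrt(7) = [2; (1, 1, 1, 4)] with period length k = 4.
k is even, so the fundamental solution of x^2 - 7y^2 = 1 is (p_{k-1}, q_{k-1}) = (p_3, q_3); compute convergents through index 3.
Convergents (p_i = a_i*p_{i-1} + p_{i-2}, q_i = a_i*q_{i-1} + q_{i-2} with p_{-2}=0, p_{-1}=1, q_{-2}=1, q_{-1}=0):
  i=0: a_0=2, p_0 = 2*1 + 0 = 2, q_0 = 2*0 + 1 = 1.
  i=1: a_1=1, p_1 = 1*2 + 1 = 3, q_1 = 1*1 + 0 = 1.
  i=2: a_2=1, p_2 = 1*3 + 2 = 5, q_2 = 1*1 + 1 = 2.
  i=3: a_3=1, p_3 = 1*5 + 3 = 8, q_3 = 1*2 + 1 = 3.
Check: 8^2 - 7*3^2 = 64 - 63 = 1, so (x, y) = (8, 3) solves the equation, and by the theorem it is the least positive solution.

(x, y) = (8, 3)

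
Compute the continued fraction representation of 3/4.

Run the Euclidean algorithm on 3 and 4; the successive quotients are the partial quotients a_0, a_1, ... (each step inverts the fractional part left over by the previous one):
  3 = 0*4 + 3, so a_0 = 0.
  4 = 1*3 + 1, so a_1 = 1.
  3 = 3*1 + 0, so a_2 = 3.
The remainder reaches 0 after 3 divisions, so the expansion has 3 partial quotients, read off in order.

[0; 1, 3]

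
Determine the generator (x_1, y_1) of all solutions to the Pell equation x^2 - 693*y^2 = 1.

First expand sqrt(693) as a continued fraction. With x_i = (sqrt(693) + m_i)/d_i and (m_0, d_0) = (0, 1): a_0 = floor(sqrt(693)) = 26, since 26^2 = 676 <= 693 < 729 = 27^2.
Iterate m_{i+1} = d_i*a_i - m_i, d_{i+1} = (693 - m_{i+1}^2)/d_i, a_{i+1} = floor((a_0 + m_{i+1})/d_{i+1}):
  m_1 = 1*26 - 0 = 26, d_1 = (693 - 26^2)/1 = 17/1 = 17, a_1 = floor((26 + 26)/17) = 3.
  m_2 = 17*3 - 26 = 25, d_2 = (693 - 25^2)/17 = 68/17 = 4, a_2 = floor((26 + 25)/4) = 12.
  m_3 = 4*12 - 25 = 23, d_3 = (693 - 23^2)/4 = 164/4 = 41, a_3 = floor((26 + 23)/41) = 1.
  m_4 = 41*1 - 23 = 18, d_4 = (693 - 18^2)/41 = 369/41 = 9, a_4 = floor((26 + 18)/9) = 4.
  m_5 = 9*4 - 18 = 18, d_5 = (693 - 18^2)/9 = 369/9 = 41, a_5 = floor((26 + 18)/41) = 1.
  m_6 = 41*1 - 18 = 23, d_6 = (693 - 23^2)/41 = 164/41 = 4, a_6 = floor((26 + 23)/4) = 12.
  m_7 = 4*12 - 23 = 25, d_7 = (693 - 25^2)/4 = 68/4 = 17, a_7 = floor((26 + 25)/17) = 3.
  m_8 = 17*3 - 25 = 26, d_8 = (693 - 26^2)/17 = 17/17 = 1, a_8 = floor((26 + 26)/1) = 52.
  m_9 = 1*52 - 26 = 26, d_9 = (693 - 26^2)/1 = 17/1 = 17: (m_9, d_9) = (m_1, d_1) = (26, 17), so from here the quotients repeat a_1, ..., a_8; the period length is 8.
So sqrt(693) = [26; (3, 12, 1, 4, 1, 12, 3, 52)] with period length k = 8.
k is even, so the fundamental solution of x^2 - 693y^2 = 1 is (p_{k-1}, q_{k-1}) = (p_7, q_7); compute convergents through index 7.
Convergents (p_i = a_i*p_{i-1} + p_{i-2}, q_i = a_i*q_{i-1} + q_{i-2} with p_{-2}=0, p_{-1}=1, q_{-2}=1, q_{-1}=0):
  i=0: a_0=26, p_0 = 26*1 + 0 = 26, q_0 = 26*0 + 1 = 1.
  i=1: a_1=3, p_1 = 3*26 + 1 = 79, q_1 = 3*1 + 0 = 3.
  i=2: a_2=12, p_2 = 12*79 + 26 = 974, q_2 = 12*3 + 1 = 37.
  i=3: a_3=1, p_3 = 1*974 + 79 = 1053, q_3 = 1*37 + 3 = 40.
  i=4: a_4=4, p_4 = 4*1053 + 974 = 5186, q_4 = 4*40 + 37 = 197.
  i=5: a_5=1, p_5 = 1*5186 + 1053 = 6239, q_5 = 1*197 + 40 = 237.
  i=6: a_6=12, p_6 = 12*6239 + 5186 = 80054, q_6 = 12*237 + 197 = 3041.
  i=7: a_7=3, p_7 = 3*80054 + 6239 = 246401, q_7 = 3*3041 + 237 = 9360.
Check: 246401^2 - 693*9360^2 = 60713452801 - 60713452800 = 1, so (x, y) = (246401, 9360) solves the equation, and by the theorem it is the least positive solution.

(x, y) = (246401, 9360)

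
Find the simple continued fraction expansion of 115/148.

Run the Euclidean algorithm on 115 and 148; the successive quotients are the partial quotients a_0, a_1, ... (each step inverts the fractional part left over by the previous one):
  115 = 0*148 + 115, so a_0 = 0.
  148 = 1*115 + 33, so a_1 = 1.
  115 = 3*33 + 16, so a_2 = 3.
  33 = 2*16 + 1, so a_3 = 2.
  16 = 16*1 + 0, so a_4 = 16.
The remainder reaches 0 after 5 divisions, so the expansion has 5 partial quotients, read off in order.

[0; 1, 3, 2, 16]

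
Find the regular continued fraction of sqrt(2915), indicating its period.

[53; (1, 106)]

Write x_i = (sqrt(2915) + m_i)/d_i with (m_0, d_0) = (0, 1). a_0 = floor(sqrt(2915)) = 53, since 53^2 = 2809 <= 2915 < 2916 = 54^2.
Iterate m_{i+1} = d_i*a_i - m_i, d_{i+1} = (2915 - m_{i+1}^2)/d_i, a_{i+1} = floor((a_0 + m_{i+1})/d_{i+1}):
  m_1 = 1*53 - 0 = 53, d_1 = (2915 - 53^2)/1 = 106/1 = 106, a_1 = floor((53 + 53)/106) = 1.
  m_2 = 106*1 - 53 = 53, d_2 = (2915 - 53^2)/106 = 106/106 = 1, a_2 = floor((53 + 53)/1) = 106.
  m_3 = 1*106 - 53 = 53, d_3 = (2915 - 53^2)/1 = 106/1 = 106: (m_3, d_3) = (m_1, d_1) = (53, 106), so from here the quotients repeat a_1, a_2; the period length is 2.
Hence the expansion of sqrt(2915) is a_0 = 53 followed by the repeating block 1, 106 (period 2).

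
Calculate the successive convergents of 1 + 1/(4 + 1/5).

1/1, 5/4, 26/21

Using the convergent recurrence p_i = a_i*p_{i-1} + p_{i-2}, q_i = a_i*q_{i-1} + q_{i-2} with p_{-2}=0, p_{-1}=1, q_{-2}=1, q_{-1}=0:
  i=0: a_0=1, p_0 = 1*1 + 0 = 1, q_0 = 1*0 + 1 = 1.
  i=1: a_1=4, p_1 = 4*1 + 1 = 5, q_1 = 4*1 + 0 = 4.
  i=2: a_2=5, p_2 = 5*5 + 1 = 26, q_2 = 5*4 + 1 = 21.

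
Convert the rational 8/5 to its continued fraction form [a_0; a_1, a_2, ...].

[1; 1, 1, 2]

Run the Euclidean algorithm on 8 and 5; the successive quotients are the partial quotients a_0, a_1, ... (each step inverts the fractional part left over by the previous one):
  8 = 1*5 + 3, so a_0 = 1.
  5 = 1*3 + 2, so a_1 = 1.
  3 = 1*2 + 1, so a_2 = 1.
  2 = 2*1 + 0, so a_3 = 2.
The remainder reaches 0 after 4 divisions, so the expansion has 4 partial quotients, read off in order.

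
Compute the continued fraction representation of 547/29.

Run the Euclidean algorithm on 547 and 29; the successive quotients are the partial quotients a_0, a_1, ... (each step inverts the fractional part left over by the previous one):
  547 = 18*29 + 25, so a_0 = 18.
  29 = 1*25 + 4, so a_1 = 1.
  25 = 6*4 + 1, so a_2 = 6.
  4 = 4*1 + 0, so a_3 = 4.
The remainder reaches 0 after 4 divisions, so the expansion has 4 partial quotients, read off in order.

[18; 1, 6, 4]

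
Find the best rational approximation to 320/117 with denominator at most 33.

Expand x = 320/117 as a continued fraction with the Euclidean algorithm:
  320 = 2*117 + 86, so a_0 = 2.
  117 = 1*86 + 31, so a_1 = 1.
  86 = 2*31 + 24, so a_2 = 2.
  31 = 1*24 + 7, so a_3 = 1.
  24 = 3*7 + 3, so a_4 = 3.
  7 = 2*3 + 1, so a_5 = 2.
  3 = 3*1 + 0, so a_6 = 3.
so x = [2; 1, 2, 1, 3, 2, 3].
Convergents (p_i = a_i*p_{i-1} + p_{i-2}, q_i = a_i*q_{i-1} + q_{i-2} with p_{-2}=0, p_{-1}=1, q_{-2}=1, q_{-1}=0), until the denominator exceeds 33:
  i=0: a_0=2, p_0 = 2*1 + 0 = 2, q_0 = 2*0 + 1 = 1.
  i=1: a_1=1, p_1 = 1*2 + 1 = 3, q_1 = 1*1 + 0 = 1.
  i=2: a_2=2, p_2 = 2*3 + 2 = 8, q_2 = 2*1 + 1 = 3.
  i=3: a_3=1, p_3 = 1*8 + 3 = 11, q_3 = 1*3 + 1 = 4.
  i=4: a_4=3, p_4 = 3*11 + 8 = 41, q_4 = 3*4 + 3 = 15.
  i=5: a_5=2, p_5 = 2*41 + 11 = 93, q_5 = 2*15 + 4 = 34.
q_5 = 34 > 33, so the last convergent with denominator <= 33 is p_4/q_4 = 41/15.
The closest fraction with denominator <= 33 is either p_4/q_4 or the intermediate fraction (k*p_4 + p_3)/(k*q_4 + q_3) with the largest k >= 1 whose denominator stays <= 33; these approach x as k grows, and every other convergent or intermediate fraction in range is farther away.
Largest k: floor((33 - q_3)/q_4) = floor((33 - 4)/15) = 1.
That gives (1*41 + 11)/(1*15 + 4) = 52/19.
Compare the errors: |x - 41/15| = |320*15 - 41*117|/(117*15) = 3/1755, and |x - 52/19| = |320*19 - 52*117|/(117*19) = 4/2223.
Cross-multiplying, 3*2223 = 6669 < 7020 = 4*1755, so 3/1755 is smaller: the convergent 41/15 is closer to x than 52/19.

41/15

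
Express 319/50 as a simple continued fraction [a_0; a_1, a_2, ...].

[6; 2, 1, 1, 1, 2, 2]

Run the Euclidean algorithm on 319 and 50; the successive quotients are the partial quotients a_0, a_1, ... (each step inverts the fractional part left over by the previous one):
  319 = 6*50 + 19, so a_0 = 6.
  50 = 2*19 + 12, so a_1 = 2.
  19 = 1*12 + 7, so a_2 = 1.
  12 = 1*7 + 5, so a_3 = 1.
  7 = 1*5 + 2, so a_4 = 1.
  5 = 2*2 + 1, so a_5 = 2.
  2 = 2*1 + 0, so a_6 = 2.
The remainder reaches 0 after 7 divisions, so the expansion has 7 partial quotients, read off in order.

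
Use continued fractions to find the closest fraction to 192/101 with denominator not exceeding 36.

Expand x = 192/101 as a continued fraction with the Euclidean algorithm:
  192 = 1*101 + 91, so a_0 = 1.
  101 = 1*91 + 10, so a_1 = 1.
  91 = 9*10 + 1, so a_2 = 9.
  10 = 10*1 + 0, so a_3 = 10.
so x = [1; 1, 9, 10].
Convergents (p_i = a_i*p_{i-1} + p_{i-2}, q_i = a_i*q_{i-1} + q_{i-2} with p_{-2}=0, p_{-1}=1, q_{-2}=1, q_{-1}=0), until the denominator exceeds 36:
  i=0: a_0=1, p_0 = 1*1 + 0 = 1, q_0 = 1*0 + 1 = 1.
  i=1: a_1=1, p_1 = 1*1 + 1 = 2, q_1 = 1*1 + 0 = 1.
  i=2: a_2=9, p_2 = 9*2 + 1 = 19, q_2 = 9*1 + 1 = 10.
  i=3: a_3=10, p_3 = 10*19 + 2 = 192, q_3 = 10*10 + 1 = 101.
q_3 = 101 > 36, so the last convergent with denominator <= 36 is p_2/q_2 = 19/10.
The closest fraction with denominator <= 36 is either p_2/q_2 or the intermediate fraction (k*p_2 + p_1)/(k*q_2 + q_1) with the largest k >= 1 whose denominator stays <= 36; these approach x as k grows, and every other convergent or intermediate fraction in range is farther away.
Largest k: floor((36 - q_1)/q_2) = floor((36 - 1)/10) = 3.
That gives (3*19 + 2)/(3*10 + 1) = 59/31.
Compare the errors: |x - 19/10| = |192*10 - 19*101|/(101*10) = 1/1010, and |x - 59/31| = |192*31 - 59*101|/(101*31) = 7/3131.
Cross-multiplying, 1*3131 = 3131 < 7070 = 7*1010, so 1/1010 is smaller: the convergent 19/10 is closer to x than 59/31.

19/10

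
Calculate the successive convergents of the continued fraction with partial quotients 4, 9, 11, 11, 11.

Using the convergent recurrence p_i = a_i*p_{i-1} + p_{i-2}, q_i = a_i*q_{i-1} + q_{i-2} with p_{-2}=0, p_{-1}=1, q_{-2}=1, q_{-1}=0:
  i=0: a_0=4, p_0 = 4*1 + 0 = 4, q_0 = 4*0 + 1 = 1.
  i=1: a_1=9, p_1 = 9*4 + 1 = 37, q_1 = 9*1 + 0 = 9.
  i=2: a_2=11, p_2 = 11*37 + 4 = 411, q_2 = 11*9 + 1 = 100.
  i=3: a_3=11, p_3 = 11*411 + 37 = 4558, q_3 = 11*100 + 9 = 1109.
  i=4: a_4=11, p_4 = 11*4558 + 411 = 50549, q_4 = 11*1109 + 100 = 12299.

4/1, 37/9, 411/100, 4558/1109, 50549/12299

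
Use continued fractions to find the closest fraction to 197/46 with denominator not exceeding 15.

Expand x = 197/46 as a continued fraction with the Euclidean algorithm:
  197 = 4*46 + 13, so a_0 = 4.
  46 = 3*13 + 7, so a_1 = 3.
  13 = 1*7 + 6, so a_2 = 1.
  7 = 1*6 + 1, so a_3 = 1.
  6 = 6*1 + 0, so a_4 = 6.
so x = [4; 3, 1, 1, 6].
Convergents (p_i = a_i*p_{i-1} + p_{i-2}, q_i = a_i*q_{i-1} + q_{i-2} with p_{-2}=0, p_{-1}=1, q_{-2}=1, q_{-1}=0), until the denominator exceeds 15:
  i=0: a_0=4, p_0 = 4*1 + 0 = 4, q_0 = 4*0 + 1 = 1.
  i=1: a_1=3, p_1 = 3*4 + 1 = 13, q_1 = 3*1 + 0 = 3.
  i=2: a_2=1, p_2 = 1*13 + 4 = 17, q_2 = 1*3 + 1 = 4.
  i=3: a_3=1, p_3 = 1*17 + 13 = 30, q_3 = 1*4 + 3 = 7.
  i=4: a_4=6, p_4 = 6*30 + 17 = 197, q_4 = 6*7 + 4 = 46.
q_4 = 46 > 15, so the last convergent with denominator <= 15 is p_3/q_3 = 30/7.
The closest fraction with denominator <= 15 is either p_3/q_3 or the intermediate fraction (k*p_3 + p_2)/(k*q_3 + q_2) with the largest k >= 1 whose denominator stays <= 15; these approach x as k grows, and every other convergent or intermediate fraction in range is farther away.
Largest k: floor((15 - q_2)/q_3) = floor((15 - 4)/7) = 1.
That gives (1*30 + 17)/(1*7 + 4) = 47/11.
Compare the errors: |x - 30/7| = |197*7 - 30*46|/(46*7) = 1/322, and |x - 47/11| = |197*11 - 47*46|/(46*11) = 5/506.
Cross-multiplying, 1*506 = 506 < 1610 = 5*322, so 1/322 is smaller: the convergent 30/7 is closer to x than 47/11.

30/7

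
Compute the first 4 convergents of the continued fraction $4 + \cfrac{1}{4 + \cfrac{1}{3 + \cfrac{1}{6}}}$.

4/1, 17/4, 55/13, 347/82

Using the convergent recurrence p_i = a_i*p_{i-1} + p_{i-2}, q_i = a_i*q_{i-1} + q_{i-2} with p_{-2}=0, p_{-1}=1, q_{-2}=1, q_{-1}=0:
  i=0: a_0=4, p_0 = 4*1 + 0 = 4, q_0 = 4*0 + 1 = 1.
  i=1: a_1=4, p_1 = 4*4 + 1 = 17, q_1 = 4*1 + 0 = 4.
  i=2: a_2=3, p_2 = 3*17 + 4 = 55, q_2 = 3*4 + 1 = 13.
  i=3: a_3=6, p_3 = 6*55 + 17 = 347, q_3 = 6*13 + 4 = 82.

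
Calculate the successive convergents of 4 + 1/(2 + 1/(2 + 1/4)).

4/1, 9/2, 22/5, 97/22

Using the convergent recurrence p_i = a_i*p_{i-1} + p_{i-2}, q_i = a_i*q_{i-1} + q_{i-2} with p_{-2}=0, p_{-1}=1, q_{-2}=1, q_{-1}=0:
  i=0: a_0=4, p_0 = 4*1 + 0 = 4, q_0 = 4*0 + 1 = 1.
  i=1: a_1=2, p_1 = 2*4 + 1 = 9, q_1 = 2*1 + 0 = 2.
  i=2: a_2=2, p_2 = 2*9 + 4 = 22, q_2 = 2*2 + 1 = 5.
  i=3: a_3=4, p_3 = 4*22 + 9 = 97, q_3 = 4*5 + 2 = 22.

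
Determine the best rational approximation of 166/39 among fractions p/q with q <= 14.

17/4

Expand x = 166/39 as a continued fraction with the Euclidean algorithm:
  166 = 4*39 + 10, so a_0 = 4.
  39 = 3*10 + 9, so a_1 = 3.
  10 = 1*9 + 1, so a_2 = 1.
  9 = 9*1 + 0, so a_3 = 9.
so x = [4; 3, 1, 9].
Convergents (p_i = a_i*p_{i-1} + p_{i-2}, q_i = a_i*q_{i-1} + q_{i-2} with p_{-2}=0, p_{-1}=1, q_{-2}=1, q_{-1}=0), until the denominator exceeds 14:
  i=0: a_0=4, p_0 = 4*1 + 0 = 4, q_0 = 4*0 + 1 = 1.
  i=1: a_1=3, p_1 = 3*4 + 1 = 13, q_1 = 3*1 + 0 = 3.
  i=2: a_2=1, p_2 = 1*13 + 4 = 17, q_2 = 1*3 + 1 = 4.
  i=3: a_3=9, p_3 = 9*17 + 13 = 166, q_3 = 9*4 + 3 = 39.
q_3 = 39 > 14, so the last convergent with denominator <= 14 is p_2/q_2 = 17/4.
The closest fraction with denominator <= 14 is either p_2/q_2 or the intermediate fraction (k*p_2 + p_1)/(k*q_2 + q_1) with the largest k >= 1 whose denominator stays <= 14; these approach x as k grows, and every other convergent or intermediate fraction in range is farther away.
Largest k: floor((14 - q_1)/q_2) = floor((14 - 3)/4) = 2.
That gives (2*17 + 13)/(2*4 + 3) = 47/11.
Compare the errors: |x - 17/4| = |166*4 - 17*39|/(39*4) = 1/156, and |x - 47/11| = |166*11 - 47*39|/(39*11) = 7/429.
Cross-multiplying, 1*429 = 429 < 1092 = 7*156, so 1/156 is smaller: the convergent 17/4 is closer to x than 47/11.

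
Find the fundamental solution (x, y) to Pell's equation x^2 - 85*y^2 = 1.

(x, y) = (285769, 30996)

First expand sqrt(85) as a continued fraction. With x_i = (sqrt(85) + m_i)/d_i and (m_0, d_0) = (0, 1): a_0 = floor(sqrt(85)) = 9, since 9^2 = 81 <= 85 < 100 = 10^2.
Iterate m_{i+1} = d_i*a_i - m_i, d_{i+1} = (85 - m_{i+1}^2)/d_i, a_{i+1} = floor((a_0 + m_{i+1})/d_{i+1}):
  m_1 = 1*9 - 0 = 9, d_1 = (85 - 9^2)/1 = 4/1 = 4, a_1 = floor((9 + 9)/4) = 4.
  m_2 = 4*4 - 9 = 7, d_2 = (85 - 7^2)/4 = 36/4 = 9, a_2 = floor((9 + 7)/9) = 1.
  m_3 = 9*1 - 7 = 2, d_3 = (85 - 2^2)/9 = 81/9 = 9, a_3 = floor((9 + 2)/9) = 1.
  m_4 = 9*1 - 2 = 7, d_4 = (85 - 7^2)/9 = 36/9 = 4, a_4 = floor((9 + 7)/4) = 4.
  m_5 = 4*4 - 7 = 9, d_5 = (85 - 9^2)/4 = 4/4 = 1, a_5 = floor((9 + 9)/1) = 18.
  m_6 = 1*18 - 9 = 9, d_6 = (85 - 9^2)/1 = 4/1 = 4: (m_6, d_6) = (m_1, d_1) = (9, 4), so from here the quotients repeat a_1, ..., a_5; the period length is 5.
So sqrt(85) = [9; (4, 1, 1, 4, 18)] with period length k = 5.
k is odd, so (p_{k-1}, q_{k-1}) only solves x^2 - 85y^2 = -1 and the fundamental solution of x^2 - 85y^2 = 1 is (p_{2k-1}, q_{2k-1}) = (p_9, q_9); compute convergents through index 9, running through the period twice.
Convergents (p_i = a_i*p_{i-1} + p_{i-2}, q_i = a_i*q_{i-1} + q_{i-2} with p_{-2}=0, p_{-1}=1, q_{-2}=1, q_{-1}=0):
  i=0: a_0=9, p_0 = 9*1 + 0 = 9, q_0 = 9*0 + 1 = 1.
  i=1: a_1=4, p_1 = 4*9 + 1 = 37, q_1 = 4*1 + 0 = 4.
  i=2: a_2=1, p_2 = 1*37 + 9 = 46, q_2 = 1*4 + 1 = 5.
  i=3: a_3=1, p_3 = 1*46 + 37 = 83, q_3 = 1*5 + 4 = 9.
  i=4: a_4=4, p_4 = 4*83 + 46 = 378, q_4 = 4*9 + 5 = 41.
  i=5: a_5=18, p_5 = 18*378 + 83 = 6887, q_5 = 18*41 + 9 = 747.
  i=6: a_6=4, p_6 = 4*6887 + 378 = 27926, q_6 = 4*747 + 41 = 3029.
  i=7: a_7=1, p_7 = 1*27926 + 6887 = 34813, q_7 = 1*3029 + 747 = 3776.
  i=8: a_8=1, p_8 = 1*34813 + 27926 = 62739, q_8 = 1*3776 + 3029 = 6805.
  i=9: a_9=4, p_9 = 4*62739 + 34813 = 285769, q_9 = 4*6805 + 3776 = 30996.
Indeed p_4^2 - 85*q_4^2 = 142884 - 142885 = -1, not +1.
Check: 285769^2 - 85*30996^2 = 81663921361 - 81663921360 = 1, so (x, y) = (285769, 30996) solves the equation, and by the theorem it is the least positive solution.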